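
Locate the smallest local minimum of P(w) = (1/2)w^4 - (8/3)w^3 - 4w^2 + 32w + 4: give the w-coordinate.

P'(w) = 2w^3 - 8w^2 - 8w + 32 = 0 at w = -2, 2, 4.
P''(w) = 6w^2 - 16w - 8. P''(-2) = 48 > 0 ⇒ local minimum; P''(2) = -16 < 0 ⇒ local maximum; P''(4) = 24 > 0 ⇒ local minimum.
Thus P has its smallest local minimum at w = -2, with value -140/3.

-2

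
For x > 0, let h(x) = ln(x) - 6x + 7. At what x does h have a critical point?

h'(x) = 1/x − 6 = 0 gives x = 1/6.
h''(x) = -1/x², which is negative for x > 0, so this is a local maximum.
h(1/6) = 1·ln(1/6) - 1 + 7 ≈ 4.2082.

1/6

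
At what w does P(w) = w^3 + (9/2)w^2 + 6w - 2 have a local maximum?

-2

P'(w) = 3w^2 + 9w + 6 = 0 at w = -2, -1.
P''(w) = 6w + 9. P''(-2) = -3 < 0 ⇒ local maximum; P''(-1) = 3 > 0 ⇒ local minimum.
So the local maximum value is P(-2) = -4.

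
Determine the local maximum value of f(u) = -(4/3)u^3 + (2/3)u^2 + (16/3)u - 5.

Critical points: f'(u) = -4u^2 + (4/3)u + 16/3 vanishes at u = -1, 4/3.
Since f''(u) = -8u + 4/3, we get f''(-1) = 28/3 > 0 ⇒ local minimum; f''(4/3) = -28/3 < 0 ⇒ local maximum.
The local maximum is f(4/3) = 11/81.

11/81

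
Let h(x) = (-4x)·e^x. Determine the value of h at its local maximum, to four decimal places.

Differentiating with the product rule gives h'(x) = (-4x - 4)·e^x. Since e^x > 0, the only critical point is x = -1.
h''(-1) has the same sign as -4 < 0, so this is a local maximum.
h(-1) = (4)·e^(-1) ≈ 1.4715.

1.4715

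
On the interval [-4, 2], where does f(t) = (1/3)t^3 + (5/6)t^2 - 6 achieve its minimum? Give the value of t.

-4

The derivative is t^2 + (5/3)t, which vanishes at t = -5/3 and t = 0.
Candidates: f(-4) = -14; f(-5/3) = -847/162; f(0) = -6; f(2) = 0.
The minimum over the interval is -14, attained at t = -4.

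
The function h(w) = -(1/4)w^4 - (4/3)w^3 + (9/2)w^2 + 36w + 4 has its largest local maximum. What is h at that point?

Critical points: h'(w) = -w^3 - 4w^2 + 9w + 36 vanishes at w = -4, -3, 3.
Second-derivative test with h''(w) = -3w^2 - 8w + 9: h''(-4) = -7 < 0 ⇒ local maximum; h''(-3) = 6 > 0 ⇒ local minimum; h''(3) = -42 < 0 ⇒ local maximum.
The largest local maximum is h(3) = 385/4.

385/4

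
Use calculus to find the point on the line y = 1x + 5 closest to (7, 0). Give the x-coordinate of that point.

Minimize D(x)^2 = (x - 7)^2 + (x + 5)^2.
d/dx[D^2] = 2(x - 7) + 2·1·(x + 5) = 0 ⇒ x = 1.
Then y = 6 and the distance is √(72) ≈ 8.4853.

1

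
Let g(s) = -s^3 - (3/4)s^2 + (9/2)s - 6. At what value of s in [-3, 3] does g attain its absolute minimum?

3

The derivative is -3s^2 - (3/2)s + 9/2, which vanishes at s = -3/2 and s = 1.
Candidates: g(-3) = 3/4; g(-3/2) = -177/16; g(1) = -13/4; g(3) = -105/4.
Hence the absolute minimum is -105/4 at s = 3.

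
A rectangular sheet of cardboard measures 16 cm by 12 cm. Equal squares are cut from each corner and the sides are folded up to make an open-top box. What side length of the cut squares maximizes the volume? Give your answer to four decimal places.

2.2630

With cut size x, the volume is V(x) = x(16 − 2x)(12 − 2x) for 0 < x < 6.
V'(x) = 12x^2 − 112x + 192. Setting V'(x) = 0 gives x ≈ 2.2630 (the root in (0, 6)).
V''(x) = 24x − 112 is negative there, so this is the maximum; V ≈ 194.0674.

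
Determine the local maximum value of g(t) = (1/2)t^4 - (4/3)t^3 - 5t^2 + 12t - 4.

g'(t) = 2t^3 - 4t^2 - 10t + 12 = 0 at t = -2, 1, 3.
g''(t) = 6t^2 - 8t - 10. g''(-2) = 30 > 0 ⇒ local minimum; g''(1) = -12 < 0 ⇒ local maximum; g''(3) = 20 > 0 ⇒ local minimum.
Thus g has its local maximum at t = 1, with value 13/6.

13/6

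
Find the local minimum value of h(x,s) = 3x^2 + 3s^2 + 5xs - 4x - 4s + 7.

∂h/∂x = 6x + 5s - 4 = 0 and ∂h/∂s = 5x + 6s - 4 = 0, so (x, s) = (4/11, 4/11).
The Hessian has h_{xx} = 6, h_{ss} = 6, h_{xs} = 5, giving D = 11 > 0 with h_{xx} > 0, so the point is a local minimum.
h(4/11, 4/11) = 61/11.

61/11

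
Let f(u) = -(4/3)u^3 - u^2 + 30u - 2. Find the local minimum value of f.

-65

Critical points: f'(u) = -4u^2 - 2u + 30 vanishes at u = -3, 5/2.
Since f''(u) = -8u - 2, we get f''(-3) = 22 > 0 ⇒ local minimum; f''(5/2) = -22 < 0 ⇒ local maximum.
So the local minimum value is f(-3) = -65.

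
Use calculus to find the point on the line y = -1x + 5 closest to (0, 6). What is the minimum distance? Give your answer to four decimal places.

0.7071

Minimize D(x)^2 = (x + 0)^2 + (-x - 1)^2.
d/dx[D^2] = 2(x + 0) + 2·(-1)·(-x - 1) = 0 ⇒ x = -1/2.
Then y = 11/2 and the distance is √(1/2) ≈ 0.7071.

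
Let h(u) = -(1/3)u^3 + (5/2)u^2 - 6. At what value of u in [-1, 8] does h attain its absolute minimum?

8

h'(u) = -u^2 + 5u, which vanishes at u = 0 and u = 5.
Candidates: h(-1) = -19/6, h(0) = -6, h(5) = 89/6, h(8) = -50/3.
So the minimum is h(8) = -50/3.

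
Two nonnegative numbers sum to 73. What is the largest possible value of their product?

With x + y = 73, the product is P(x) = x(73 − x).
P'(x) = 73 − 2x = 0 gives x = 73/2; P'' = −2 < 0, so this is the maximum.
P = 73/2·73/2 = 5329/4.

5329/4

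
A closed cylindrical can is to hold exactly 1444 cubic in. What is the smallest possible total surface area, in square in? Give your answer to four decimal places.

707.2278

With radius r and height h, πr²h = 1444 so h = 1444/(πr²), and S(r) = 2πr² + 2πrh = 2πr² + 2·1444/r.
S'(r) = 4πr − 2·1444/r² = 0 ⇒ r³ = 1444/(2π), so r ≈ 6.1253 and h = 2r ≈ 12.2506.
S''(r) = 4π + 4·1444/r³ > 0, so this is the minimum; S ≈ 707.2278.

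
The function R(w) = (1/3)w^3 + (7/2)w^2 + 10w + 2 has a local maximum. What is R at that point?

R'(w) = w^2 + 7w + 10 = 0 at w = -5, -2.
Second-derivative test with R''(w) = 2w + 7: R''(-5) = -3 < 0 ⇒ local maximum; R''(-2) = 3 > 0 ⇒ local minimum.
So the local maximum value is R(-5) = -13/6.

-13/6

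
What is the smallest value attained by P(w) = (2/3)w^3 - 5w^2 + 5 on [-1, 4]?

-97/3

Differentiating, P'(w) = 2w^2 - 10w; whose only zero in [-1, 4] is w = 0.
Compare values at every candidate in [-1, 4]: P(-1) = -2/3, P(0) = 5, P(4) = -97/3.
The minimum over the interval is -97/3, attained at w = 4.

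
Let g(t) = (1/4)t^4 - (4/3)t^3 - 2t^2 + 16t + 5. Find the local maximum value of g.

g'(t) = t^3 - 4t^2 - 4t + 16. Setting g'(t) = 0 gives t ∈ {-2, 2, 4}.
Second-derivative test with g''(t) = 3t^2 - 8t - 4: g''(-2) = 24 > 0 ⇒ local minimum; g''(2) = -8 < 0 ⇒ local maximum; g''(4) = 12 > 0 ⇒ local minimum.
The local maximum is g(2) = 67/3.

67/3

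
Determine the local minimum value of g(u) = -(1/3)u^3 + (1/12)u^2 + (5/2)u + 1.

-23/16

Critical points: g'(u) = -u^2 + (1/6)u + 5/2 vanishes at u = -3/2, 5/3.
g''(u) = -2u + 1/6. g''(-3/2) = 19/6 > 0 ⇒ local minimum; g''(5/3) = -19/6 < 0 ⇒ local maximum.
So the local minimum value is g(-3/2) = -23/16.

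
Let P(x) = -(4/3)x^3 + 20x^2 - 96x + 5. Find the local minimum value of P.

P'(x) = -4x^2 + 40x - 96. Setting P'(x) = 0 gives x ∈ {4, 6}.
P''(x) = -8x + 40. P''(4) = 8 > 0 ⇒ local minimum; P''(6) = -8 < 0 ⇒ local maximum.
The local minimum is P(4) = -433/3.

-433/3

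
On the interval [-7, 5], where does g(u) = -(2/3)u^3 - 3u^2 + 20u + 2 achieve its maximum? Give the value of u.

2

The derivative is -2u^2 - 6u + 20, which vanishes at u = -5 and u = 2.
Evaluating at the critical points and endpoints: g(-7) = -169/3,  g(-5) = -269/3,  g(2) = 74/3,  g(5) = -169/3.
The maximum over the interval is 74/3, attained at u = 2.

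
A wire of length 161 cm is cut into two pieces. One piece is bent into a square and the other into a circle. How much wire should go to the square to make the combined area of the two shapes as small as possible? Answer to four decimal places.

90.1760

Let x be the length used for the square. Square side x/4; circle radius (161−x)/(2π).
A(x) = (x/4)² + π·((161−x)/(2π))² = x²/16 + (161−x)²/(4π) for 0 ≤ x ≤ 161. A'(x) = x/8 − (161−x)/(2π) = 0 gives x = 4·161/(π+4) ≈ 90.1760.
A'' = 1/8 + 1/(2π) > 0, so this gives the minimum combined area; x ≈ 90.1760 cm to the square.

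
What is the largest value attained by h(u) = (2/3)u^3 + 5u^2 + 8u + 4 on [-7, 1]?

53/3

h'(u) = 2u^2 + 10u + 8, which vanishes at u = -4 and u = -1.
Compare values at every candidate in [-7, 1]: h(-7) = -107/3,  h(-4) = 28/3,  h(-1) = 1/3,  h(1) = 53/3.
Hence the absolute maximum is 53/3 at u = 1.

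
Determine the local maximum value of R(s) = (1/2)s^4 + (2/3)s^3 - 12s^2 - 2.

R'(s) = 2s^3 + 2s^2 - 24s = 0 at s = -4, 0, 3.
Second-derivative test with R''(s) = 6s^2 + 4s - 24: R''(-4) = 56 > 0 ⇒ local minimum; R''(0) = -24 < 0 ⇒ local maximum; R''(3) = 42 > 0 ⇒ local minimum.
The local maximum is R(0) = -2.

-2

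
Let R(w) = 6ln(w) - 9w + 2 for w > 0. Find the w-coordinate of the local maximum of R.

2/3

R'(w) = 6/w − 9 = 0 gives w = 2/3.
R''(w) = -6/w², which is negative for w > 0, so this is a local maximum.
R(2/3) = 6·ln(2/3) - 6 + 2 ≈ -6.4328.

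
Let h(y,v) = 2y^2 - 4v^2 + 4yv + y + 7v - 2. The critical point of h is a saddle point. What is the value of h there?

∂h/∂y = 4y + 4v + 1 = 0 and ∂h/∂v = 4y - 8v + 7 = 0, so (y, v) = (-3/4, 1/2).
The Hessian has h_{yy} = 4, h_{vv} = -8, h_{yv} = 4, giving D = -48 < 0, so the point is a saddle point.
h(-3/4, 1/2) = -5/8.

-5/8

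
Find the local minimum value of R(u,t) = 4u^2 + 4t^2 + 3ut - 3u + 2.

74/55

∂R/∂u = 8u + 3t - 3 = 0 and ∂R/∂t = 3u + 8t = 0, so (u, t) = (24/55, -9/55).
The Hessian has R_{uu} = 8, R_{tt} = 8, R_{ut} = 3, giving D = 55 > 0 with R_{uu} > 0, so the point is a local minimum.
R(24/55, -9/55) = 74/55.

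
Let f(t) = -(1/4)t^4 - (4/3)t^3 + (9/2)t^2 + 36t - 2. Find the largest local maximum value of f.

Critical points: f'(t) = -t^3 - 4t^2 + 9t + 36 vanishes at t = -4, -3, 3.
Second-derivative test with f''(t) = -3t^2 - 8t + 9: f''(-4) = -7 < 0 ⇒ local maximum; f''(-3) = 6 > 0 ⇒ local minimum; f''(3) = -42 < 0 ⇒ local maximum.
So the largest local maximum value is f(3) = 361/4.

361/4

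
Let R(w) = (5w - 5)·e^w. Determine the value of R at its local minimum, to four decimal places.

Differentiating with the product rule gives R'(w) = (5w)·e^w. Since e^w > 0, the only critical point is w = 0.
R''(0) has the same sign as 5 > 0, so this is a local minimum.
R(0) = (-5)·e^(0) ≈ -5.0000.

-5.0000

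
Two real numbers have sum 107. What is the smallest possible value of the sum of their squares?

With a + b = 107, a^2 + b^2 = a^2 + (107 − a)^2.
The derivative 2a − 2(107 − a) = 4a − 214 vanishes at a = 107/2; second derivative 4 > 0, a minimum.
The minimum is 2·(107/2)^2 = 11449/2.

11449/2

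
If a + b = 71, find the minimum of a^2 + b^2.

5041/2

With a + b = 71, a^2 + b^2 = a^2 + (71 − a)^2.
The derivative 2a − 2(71 − a) = 4a − 142 vanishes at a = 71/2; second derivative 4 > 0, a minimum.
The minimum is 2·(71/2)^2 = 5041/2.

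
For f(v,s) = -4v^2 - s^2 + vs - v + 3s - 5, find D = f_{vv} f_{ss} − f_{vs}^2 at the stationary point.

∂f/∂v = -8v + s - 1 = 0 and ∂f/∂s = v - 2s + 3 = 0, so (v, s) = (1/15, 23/15).
The Hessian has f_{vv} = -8, f_{ss} = -2, f_{vs} = 1, giving D = 15 > 0 with f_{vv} < 0, so the point is a local maximum.
D = (-8)·(-2) − (1)^2 = 15.

15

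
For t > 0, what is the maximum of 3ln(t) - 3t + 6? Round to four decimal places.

3.0000

h'(t) = 3/t − 3 = 0 gives t = 1.
h''(t) = -3/t², which is negative for t > 0, so this is a local maximum.
h(1) = 3·ln(1) - 3 + 6 ≈ 3.0000.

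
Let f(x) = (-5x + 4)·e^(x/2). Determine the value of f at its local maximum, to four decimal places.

5.4881

By the product rule, f'(x) = (-(5/2)x - 3)·e^(x/2). Since e^(x/2) > 0, the only critical point is x = -6/5.
f''(-6/5) has the same sign as -5/2 < 0, so this is a local maximum.
f(-6/5) = (10)·e^(-3/5) ≈ 5.4881.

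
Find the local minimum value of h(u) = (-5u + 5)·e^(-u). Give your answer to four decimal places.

-0.6767

h'(u) = (-5)·e^(-u) + (-5u + 5)·(-1)·e^(-u) = (5u - 10)·e^(-u). Since e^(-u) > 0, the only critical point is u = 2.
h''(2) has the same sign as 5 > 0, so this is a local minimum.
h(2) = (-5)·e^(-2) ≈ -0.6767.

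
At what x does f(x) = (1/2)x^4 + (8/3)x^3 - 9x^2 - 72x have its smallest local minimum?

Critical points: f'(x) = 2x^3 + 8x^2 - 18x - 72 vanishes at x = -4, -3, 3.
f''(x) = 6x^2 + 16x - 18. f''(-4) = 14 > 0 ⇒ local minimum; f''(-3) = -12 < 0 ⇒ local maximum; f''(3) = 84 > 0 ⇒ local minimum.
The smallest local minimum is f(3) = -369/2.

3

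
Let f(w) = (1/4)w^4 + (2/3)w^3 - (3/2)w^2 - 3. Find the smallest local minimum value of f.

f'(w) = w^3 + 2w^2 - 3w = 0 at w = -3, 0, 1.
Since f''(w) = 3w^2 + 4w - 3, we get f''(-3) = 12 > 0 ⇒ local minimum; f''(0) = -3 < 0 ⇒ local maximum; f''(1) = 4 > 0 ⇒ local minimum.
So the smallest local minimum value is f(-3) = -57/4.

-57/4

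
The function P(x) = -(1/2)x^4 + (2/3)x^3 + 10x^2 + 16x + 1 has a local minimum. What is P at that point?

Critical points: P'(x) = -2x^3 + 2x^2 + 20x + 16 vanishes at x = -2, -1, 4.
Since P''(x) = -6x^2 + 4x + 20, we get P''(-2) = -12 < 0 ⇒ local maximum; P''(-1) = 10 > 0 ⇒ local minimum; P''(4) = -60 < 0 ⇒ local maximum.
Thus P has its local minimum at x = -1, with value -37/6.

-37/6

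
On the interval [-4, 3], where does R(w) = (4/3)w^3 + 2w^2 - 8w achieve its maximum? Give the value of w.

3

R'(w) = 4w^2 + 4w - 8, which vanishes at w = -2 and w = 1.
Compare values at every candidate in [-4, 3]: R(-4) = -64/3,  R(-2) = 40/3,  R(1) = -14/3,  R(3) = 30.
So the maximum is R(3) = 30.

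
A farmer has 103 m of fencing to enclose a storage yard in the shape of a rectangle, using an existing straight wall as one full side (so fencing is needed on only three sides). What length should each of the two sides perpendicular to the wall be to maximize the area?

103/4

Let the sides perpendicular to the wall have length x and the parallel side y, so 2x + y = 103 and the area is A = xy = x(103 − 2x).
A'(x) = 103 − 4x = 0 gives x = 103/4, and A''(x) = −4 < 0 confirms a maximum.
Then y = 103 − 2·103/4 = 103/2 and A = 10609/8.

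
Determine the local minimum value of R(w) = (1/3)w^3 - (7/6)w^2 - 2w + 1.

R'(w) = w^2 - (7/3)w - 2. Setting R'(w) = 0 gives w ∈ {-2/3, 3}.
Since R''(w) = 2w - 7/3, we get R''(-2/3) = -11/3 < 0 ⇒ local maximum; R''(3) = 11/3 > 0 ⇒ local minimum.
The local minimum is R(3) = -13/2.

-13/2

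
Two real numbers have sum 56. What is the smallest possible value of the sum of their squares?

With a + b = 56, a^2 + b^2 = a^2 + (56 − a)^2.
The derivative 2a − 2(56 − a) = 4a − 112 vanishes at a = 28; second derivative 4 > 0, a minimum.
The minimum is 2·(28)^2 = 1568.

1568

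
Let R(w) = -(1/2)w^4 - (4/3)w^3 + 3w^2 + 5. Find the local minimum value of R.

5

R'(w) = -2w^3 - 4w^2 + 6w. Setting R'(w) = 0 gives w ∈ {-3, 0, 1}.
R''(w) = -6w^2 - 8w + 6. R''(-3) = -24 < 0 ⇒ local maximum; R''(0) = 6 > 0 ⇒ local minimum; R''(1) = -8 < 0 ⇒ local maximum.
The local minimum is R(0) = 5.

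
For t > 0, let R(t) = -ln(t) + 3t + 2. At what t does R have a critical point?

R'(t) = -1/t + 3 = 0 gives t = 1/3.
R''(t) = 1/t², which is positive for t > 0, so this is a local minimum.
R(1/3) = -1·ln(1/3) + 1 + 2 ≈ 4.0986.

1/3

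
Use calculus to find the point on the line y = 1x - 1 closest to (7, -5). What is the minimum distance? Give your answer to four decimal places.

Minimize D(x)^2 = (x - 7)^2 + (x + 4)^2.
d/dx[D^2] = 2(x - 7) + 2·1·(x + 4) = 0 ⇒ x = 3/2.
Then y = 1/2 and the distance is √(121/2) ≈ 7.7782.

7.7782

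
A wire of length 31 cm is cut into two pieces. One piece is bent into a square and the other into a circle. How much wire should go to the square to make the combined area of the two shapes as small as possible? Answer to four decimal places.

17.3631

Let x be the length used for the square. Square side x/4; circle radius (31−x)/(2π).
A(x) = (x/4)² + π·((31−x)/(2π))² = x²/16 + (31−x)²/(4π) for 0 ≤ x ≤ 31. A'(x) = x/8 − (31−x)/(2π) = 0 gives x = 4·31/(π+4) ≈ 17.3631.
A'' = 1/8 + 1/(2π) > 0, so this gives the minimum combined area; x ≈ 17.3631 cm to the square.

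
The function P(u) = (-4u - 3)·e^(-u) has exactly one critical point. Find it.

By the product rule, P'(u) = (4u - 1)·e^(-u). Since e^(-u) > 0, the only critical point is u = 1/4.
P''(1/4) has the same sign as 4 > 0, so this is a local minimum.
P(1/4) = (-4)·e^(-1/4) ≈ -3.1152.

1/4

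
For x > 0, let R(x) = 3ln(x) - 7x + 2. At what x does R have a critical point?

R'(x) = 3/x − 7 = 0 gives x = 3/7.
R''(x) = -3/x², which is negative for x > 0, so this is a local maximum.
R(3/7) = 3·ln(3/7) - 3 + 2 ≈ -3.5419.

3/7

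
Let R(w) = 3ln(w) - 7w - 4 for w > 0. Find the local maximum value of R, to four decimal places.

R'(w) = 3/w − 7 = 0 gives w = 3/7.
R''(w) = -3/w², which is negative for w > 0, so this is a local maximum.
R(3/7) = 3·ln(3/7) - 3 - 4 ≈ -9.5419.

-9.5419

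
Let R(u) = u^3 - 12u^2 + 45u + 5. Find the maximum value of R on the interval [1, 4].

59

Differentiating, R'(u) = 3u^2 - 24u + 45; whose only zero in [1, 4] is u = 3.
Evaluating at the critical points and endpoints: R(1) = 39,  R(3) = 59,  R(4) = 57.
So the maximum is R(3) = 59.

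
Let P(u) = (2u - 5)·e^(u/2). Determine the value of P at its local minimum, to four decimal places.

Differentiating with the product rule gives P'(u) = (u - 1/2)·e^(u/2). Since e^(u/2) > 0, the only critical point is u = 1/2.
P''(1/2) has the same sign as 1 > 0, so this is a local minimum.
P(1/2) = (-4)·e^(1/4) ≈ -5.1361.

-5.1361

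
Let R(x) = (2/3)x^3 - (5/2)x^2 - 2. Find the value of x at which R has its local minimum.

Critical points: R'(x) = 2x^2 - 5x vanishes at x = 0, 5/2.
Second-derivative test with R''(x) = 4x - 5: R''(0) = -5 < 0 ⇒ local maximum; R''(5/2) = 5 > 0 ⇒ local minimum.
So the local minimum value is R(5/2) = -173/24.

5/2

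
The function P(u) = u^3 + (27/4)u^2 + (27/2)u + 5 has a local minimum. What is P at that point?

-55/16

P'(u) = 3u^2 + (27/2)u + 27/2 = 0 at u = -3, -3/2.
Second-derivative test with P''(u) = 6u + 27/2: P''(-3) = -9/2 < 0 ⇒ local maximum; P''(-3/2) = 9/2 > 0 ⇒ local minimum.
Thus P has its local minimum at u = -3/2, with value -55/16.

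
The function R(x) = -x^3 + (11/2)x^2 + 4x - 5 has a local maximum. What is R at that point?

35

R'(x) = -3x^2 + 11x + 4 = 0 at x = -1/3, 4.
Since R''(x) = -6x + 11, we get R''(-1/3) = 13 > 0 ⇒ local minimum; R''(4) = -13 < 0 ⇒ local maximum.
So the local maximum value is R(4) = 35.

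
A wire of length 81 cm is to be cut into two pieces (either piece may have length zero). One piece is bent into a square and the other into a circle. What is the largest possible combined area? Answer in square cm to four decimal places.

Let x be the length used for the square. Square side x/4; circle radius (81−x)/(2π).
A(x) = (x/4)² + π·((81−x)/(2π))² = x²/16 + (81−x)²/(4π) for 0 ≤ x ≤ 81. A'(x) = x/8 − (81−x)/(2π) = 0 gives x = 4·81/(π+4) ≈ 45.3680.
A'' > 0, so the interior critical point is a minimum; the maximum is at an endpoint. A(0) = 522.1078 and A(81) = 410.0625, so the largest area is 522.1078.

522.1078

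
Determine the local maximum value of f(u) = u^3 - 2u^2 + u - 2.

f'(u) = 3u^2 - 4u + 1. Setting f'(u) = 0 gives u ∈ {1/3, 1}.
f''(u) = 6u - 4. f''(1/3) = -2 < 0 ⇒ local maximum; f''(1) = 2 > 0 ⇒ local minimum.
Thus f has its local maximum at u = 1/3, with value -50/27.

-50/27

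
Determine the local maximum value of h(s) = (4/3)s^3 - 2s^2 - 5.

-5

Critical points: h'(s) = 4s^2 - 4s vanishes at s = 0, 1.
Second-derivative test with h''(s) = 8s - 4: h''(0) = -4 < 0 ⇒ local maximum; h''(1) = 4 > 0 ⇒ local minimum.
So the local maximum value is h(0) = -5.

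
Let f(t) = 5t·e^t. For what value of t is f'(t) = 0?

-1

f'(t) = 5·e^t + (5t)·1·e^t = (5t + 5)·e^t. Since e^t > 0, the only critical point is t = -1.
f''(-1) has the same sign as 5 > 0, so this is a local minimum.
f(-1) = (-5)·e^(-1) ≈ -1.8394.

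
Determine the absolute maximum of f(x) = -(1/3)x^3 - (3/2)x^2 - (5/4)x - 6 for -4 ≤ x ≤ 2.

-11/3

f'(x) = -x^2 - 3x - 5/4, which vanishes at x = -5/2 and x = -1/2.
Evaluating at the critical points and endpoints: f(-4) = -11/3, f(-5/2) = -169/24, f(-1/2) = -137/24, f(2) = -103/6.
So the maximum is f(-4) = -11/3.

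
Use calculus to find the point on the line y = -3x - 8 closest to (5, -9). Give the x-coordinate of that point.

4/5

Minimize D(x)^2 = (x - 5)^2 + (-3x + 1)^2.
d/dx[D^2] = 2(x - 5) + 2·(-3)·(-3x + 1) = 0 ⇒ x = 4/5.
Then y = -52/5 and the distance is √(98/5) ≈ 4.4272.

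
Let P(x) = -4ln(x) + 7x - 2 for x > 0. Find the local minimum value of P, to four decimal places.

P'(x) = -4/x + 7 = 0 gives x = 4/7.
P''(x) = 4/x², which is positive for x > 0, so this is a local minimum.
P(4/7) = -4·ln(4/7) + 4 - 2 ≈ 4.2385.

4.2385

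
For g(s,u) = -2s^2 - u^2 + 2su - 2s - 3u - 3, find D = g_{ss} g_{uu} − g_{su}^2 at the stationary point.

4

∂g/∂s = -4s + 2u - 2 = 0 and ∂g/∂u = 2s - 2u - 3 = 0, so (s, u) = (-5/2, -4).
The Hessian has g_{ss} = -4, g_{uu} = -2, g_{su} = 2, giving D = 4 > 0 with g_{ss} < 0, so the point is a local maximum.
D = (-4)·(-2) − (2)^2 = 4.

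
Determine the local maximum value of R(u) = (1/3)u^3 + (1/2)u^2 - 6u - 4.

19/2

Critical points: R'(u) = u^2 + u - 6 vanishes at u = -3, 2.
R''(u) = 2u + 1. R''(-3) = -5 < 0 ⇒ local maximum; R''(2) = 5 > 0 ⇒ local minimum.
Thus R has its local maximum at u = -3, with value 19/2.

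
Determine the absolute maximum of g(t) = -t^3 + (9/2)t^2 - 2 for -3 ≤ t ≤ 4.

Differentiating, g'(t) = -3t^2 + 9t; which vanishes at t = 0 and t = 3.
Compare values at every candidate in [-3, 4]: g(-3) = 131/2; g(0) = -2; g(3) = 23/2; g(4) = 6.
The maximum over the interval is 131/2, attained at t = -3.

131/2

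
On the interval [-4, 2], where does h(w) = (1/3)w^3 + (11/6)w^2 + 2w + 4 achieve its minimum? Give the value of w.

-2/3

The derivative is w^2 + (11/3)w + 2, which vanishes at w = -3 and w = -2/3.
Compare values at every candidate in [-4, 2]: h(-4) = 4,  h(-3) = 11/2,  h(-2/3) = 274/81,  h(2) = 18.
The minimum over the interval is 274/81, attained at w = -2/3.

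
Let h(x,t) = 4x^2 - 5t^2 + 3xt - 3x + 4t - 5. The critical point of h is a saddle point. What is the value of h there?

∂h/∂x = 8x + 3t - 3 = 0 and ∂h/∂t = 3x - 10t + 4 = 0, so (x, t) = (18/89, 41/89).
The Hessian has h_{xx} = 8, h_{tt} = -10, h_{xt} = 3, giving D = -89 < 0, so the point is a saddle point.
h(18/89, 41/89) = -390/89.

-390/89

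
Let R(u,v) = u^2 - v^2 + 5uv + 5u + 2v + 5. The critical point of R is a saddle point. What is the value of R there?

74/29

∂R/∂u = 2u + 5v + 5 = 0 and ∂R/∂v = 5u - 2v + 2 = 0, so (u, v) = (-20/29, -21/29).
The Hessian has R_{uu} = 2, R_{vv} = -2, R_{uv} = 5, giving D = -29 < 0, so the point is a saddle point.
R(-20/29, -21/29) = 74/29.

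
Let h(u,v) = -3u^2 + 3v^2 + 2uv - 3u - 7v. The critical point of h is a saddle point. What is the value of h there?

-81/20

∂h/∂u = -6u + 2v - 3 = 0 and ∂h/∂v = 2u + 6v - 7 = 0, so (u, v) = (-1/10, 6/5).
The Hessian has h_{uu} = -6, h_{vv} = 6, h_{uv} = 2, giving D = -40 < 0, so the point is a saddle point.
h(-1/10, 6/5) = -81/20.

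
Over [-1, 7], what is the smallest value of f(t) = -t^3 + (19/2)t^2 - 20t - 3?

The derivative is -3t^2 + 19t - 20, which vanishes at t = 4/3 and t = 5.
Evaluating at the critical points and endpoints: f(-1) = 55/2, f(4/3) = -409/27, f(5) = 19/2, f(7) = -41/2.
Hence the absolute minimum is -41/2 at t = 7.

-41/2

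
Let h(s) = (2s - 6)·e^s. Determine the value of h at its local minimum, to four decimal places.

-14.7781

h'(s) = 2·e^s + (2s - 6)·1·e^s = (2s - 4)·e^s. Since e^s > 0, the only critical point is s = 2.
h''(2) has the same sign as 2 > 0, so this is a local minimum.
h(2) = (-2)·e^(2) ≈ -14.7781.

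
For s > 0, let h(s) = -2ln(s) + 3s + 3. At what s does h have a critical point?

2/3

h'(s) = -2/s + 3 = 0 gives s = 2/3.
h''(s) = 2/s², which is positive for s > 0, so this is a local minimum.
h(2/3) = -2·ln(2/3) + 2 + 3 ≈ 5.8109.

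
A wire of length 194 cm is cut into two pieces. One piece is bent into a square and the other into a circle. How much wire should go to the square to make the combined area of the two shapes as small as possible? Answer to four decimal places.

108.6592

Let x be the length used for the square. Square side x/4; circle radius (194−x)/(2π).
A(x) = (x/4)² + π·((194−x)/(2π))² = x²/16 + (194−x)²/(4π) for 0 ≤ x ≤ 194. A'(x) = x/8 − (194−x)/(2π) = 0 gives x = 4·194/(π+4) ≈ 108.6592.
A'' = 1/8 + 1/(2π) > 0, so this gives the minimum combined area; x ≈ 108.6592 cm to the square.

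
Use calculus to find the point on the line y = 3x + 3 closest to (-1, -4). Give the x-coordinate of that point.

-11/5

Minimize D(x)^2 = (x + 1)^2 + (3x + 7)^2.
d/dx[D^2] = 2(x + 1) + 2·3·(3x + 7) = 0 ⇒ x = -11/5.
Then y = -18/5 and the distance is √(8/5) ≈ 1.2649.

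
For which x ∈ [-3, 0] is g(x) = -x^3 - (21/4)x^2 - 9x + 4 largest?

g'(x) = -3x^2 - (21/2)x - 9, which vanishes at x = -2 and x = -3/2.
Candidates: g(-3) = 43/4, g(-2) = 9, g(-3/2) = 145/16, g(0) = 4.
So the maximum is g(-3) = 43/4.

-3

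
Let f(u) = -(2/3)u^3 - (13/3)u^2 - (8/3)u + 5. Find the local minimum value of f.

Critical points: f'(u) = -2u^2 - (26/3)u - 8/3 vanishes at u = -4, -1/3.
Second-derivative test with f''(u) = -4u - 26/3: f''(-4) = 22/3 > 0 ⇒ local minimum; f''(-1/3) = -22/3 < 0 ⇒ local maximum.
Thus f has its local minimum at u = -4, with value -11.

-11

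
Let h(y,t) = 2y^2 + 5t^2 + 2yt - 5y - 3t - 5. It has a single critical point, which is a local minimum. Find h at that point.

∂h/∂y = 4y + 2t - 5 = 0 and ∂h/∂t = 2y + 10t - 3 = 0, so (y, t) = (11/9, 1/18).
The Hessian has h_{yy} = 4, h_{tt} = 10, h_{yt} = 2, giving D = 36 > 0 with h_{yy} > 0, so the point is a local minimum.
h(11/9, 1/18) = -293/36.

-293/36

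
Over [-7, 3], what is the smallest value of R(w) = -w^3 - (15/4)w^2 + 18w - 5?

R'(w) = -3w^2 - (15/2)w + 18, which vanishes at w = -4 and w = 3/2.
Compare values at every candidate in [-7, 3]: R(-7) = 113/4,  R(-4) = -73,  R(3/2) = 163/16,  R(3) = -47/4.
Hence the absolute minimum is -73 at w = -4.

-73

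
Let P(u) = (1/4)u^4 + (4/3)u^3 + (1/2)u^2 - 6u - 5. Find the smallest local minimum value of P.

-107/12

Critical points: P'(u) = u^3 + 4u^2 + u - 6 vanishes at u = -3, -2, 1.
Since P''(u) = 3u^2 + 8u + 1, we get P''(-3) = 4 > 0 ⇒ local minimum; P''(-2) = -3 < 0 ⇒ local maximum; P''(1) = 12 > 0 ⇒ local minimum.
So the smallest local minimum value is P(1) = -107/12.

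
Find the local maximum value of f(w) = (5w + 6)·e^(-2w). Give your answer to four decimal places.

Differentiating with the product rule gives f'(w) = (-10w - 7)·e^(-2w). Since e^(-2w) > 0, the only critical point is w = -7/10.
f''(-7/10) has the same sign as -10 < 0, so this is a local maximum.
f(-7/10) = (5/2)·e^(7/5) ≈ 10.1380.

10.1380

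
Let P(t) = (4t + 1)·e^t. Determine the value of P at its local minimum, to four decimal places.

-1.1460

By the product rule, P'(t) = (4t + 5)·e^t. Since e^t > 0, the only critical point is t = -5/4.
P''(-5/4) has the same sign as 4 > 0, so this is a local minimum.
P(-5/4) = (-4)·e^(-5/4) ≈ -1.1460.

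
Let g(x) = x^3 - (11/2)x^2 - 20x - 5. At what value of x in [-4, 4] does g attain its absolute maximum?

-4/3

g'(x) = 3x^2 - 11x - 20, whose only zero in [-4, 4] is x = -4/3.
Evaluating at the critical points and endpoints: g(-4) = -77,  g(-4/3) = 257/27,  g(4) = -109.
Hence the absolute maximum is 257/27 at x = -4/3.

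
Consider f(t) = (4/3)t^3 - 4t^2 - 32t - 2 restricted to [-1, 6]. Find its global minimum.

-326/3

The derivative is 4t^2 - 8t - 32, whose only zero in [-1, 6] is t = 4.
Candidates: f(-1) = 74/3; f(4) = -326/3; f(6) = -50.
The minimum over the interval is -326/3, attained at t = 4.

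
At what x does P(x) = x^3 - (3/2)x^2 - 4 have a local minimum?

Critical points: P'(x) = 3x^2 - 3x vanishes at x = 0, 1.
Since P''(x) = 6x - 3, we get P''(0) = -3 < 0 ⇒ local maximum; P''(1) = 3 > 0 ⇒ local minimum.
The local minimum is P(1) = -9/2.

1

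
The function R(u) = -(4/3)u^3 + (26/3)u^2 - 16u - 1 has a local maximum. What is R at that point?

-7

R'(u) = -4u^2 + (52/3)u - 16. Setting R'(u) = 0 gives u ∈ {4/3, 3}.
Since R''(u) = -8u + 52/3, we get R''(4/3) = 20/3 > 0 ⇒ local minimum; R''(3) = -20/3 < 0 ⇒ local maximum.
So the local maximum value is R(3) = -7.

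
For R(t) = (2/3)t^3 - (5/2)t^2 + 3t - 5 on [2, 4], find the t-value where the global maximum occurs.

The derivative is 2t^2 - 5t + 3, which has no zeros in [2, 4].
Compare values at every candidate in [2, 4]: R(2) = -11/3,  R(4) = 29/3.
Hence the absolute maximum is 29/3 at t = 4.

4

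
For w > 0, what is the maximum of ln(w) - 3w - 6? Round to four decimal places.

R'(w) = 1/w − 3 = 0 gives w = 1/3.
R''(w) = -1/w², which is negative for w > 0, so this is a local maximum.
R(1/3) = 1·ln(1/3) - 1 - 6 ≈ -8.0986.

-8.0986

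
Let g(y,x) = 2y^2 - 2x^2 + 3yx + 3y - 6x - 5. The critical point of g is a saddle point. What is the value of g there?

∂g/∂y = 4y + 3x + 3 = 0 and ∂g/∂x = 3y - 4x - 6 = 0, so (y, x) = (6/25, -33/25).
The Hessian has g_{yy} = 4, g_{xx} = -4, g_{yx} = 3, giving D = -25 < 0, so the point is a saddle point.
g(6/25, -33/25) = -17/25.

-17/25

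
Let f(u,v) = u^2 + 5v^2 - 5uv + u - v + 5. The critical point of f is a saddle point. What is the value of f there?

∂f/∂u = 2u - 5v + 1 = 0 and ∂f/∂v = -5u + 10v - 1 = 0, so (u, v) = (1, 3/5).
The Hessian has f_{uu} = 2, f_{vv} = 10, f_{uv} = -5, giving D = -5 < 0, so the point is a saddle point.
f(1, 3/5) = 26/5.

26/5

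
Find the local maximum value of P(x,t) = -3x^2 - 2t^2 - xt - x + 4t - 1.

∂P/∂x = -6x - t - 1 = 0 and ∂P/∂t = -x - 4t + 4 = 0, so (x, t) = (-8/23, 25/23).
The Hessian has P_{xx} = -6, P_{tt} = -4, P_{xt} = -1, giving D = 23 > 0 with P_{xx} < 0, so the point is a local maximum.
P(-8/23, 25/23) = 31/23.

31/23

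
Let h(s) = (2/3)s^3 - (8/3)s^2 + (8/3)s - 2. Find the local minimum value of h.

Critical points: h'(s) = 2s^2 - (16/3)s + 8/3 vanishes at s = 2/3, 2.
h''(s) = 4s - 16/3. h''(2/3) = -8/3 < 0 ⇒ local maximum; h''(2) = 8/3 > 0 ⇒ local minimum.
The local minimum is h(2) = -2.

-2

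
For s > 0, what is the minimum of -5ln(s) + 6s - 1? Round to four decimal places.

4.9116

R'(s) = -5/s + 6 = 0 gives s = 5/6.
R''(s) = 5/s², which is positive for s > 0, so this is a local minimum.
R(5/6) = -5·ln(5/6) + 5 - 1 ≈ 4.9116.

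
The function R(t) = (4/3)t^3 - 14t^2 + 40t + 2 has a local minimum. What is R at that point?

R'(t) = 4t^2 - 28t + 40 = 0 at t = 2, 5.
R''(t) = 8t - 28. R''(2) = -12 < 0 ⇒ local maximum; R''(5) = 12 > 0 ⇒ local minimum.
Thus R has its local minimum at t = 5, with value 56/3.

56/3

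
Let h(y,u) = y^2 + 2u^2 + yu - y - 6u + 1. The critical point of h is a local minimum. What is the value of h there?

∂h/∂y = 2y + u - 1 = 0 and ∂h/∂u = y + 4u - 6 = 0, so (y, u) = (-2/7, 11/7).
The Hessian has h_{yy} = 2, h_{uu} = 4, h_{yu} = 1, giving D = 7 > 0 with h_{yy} > 0, so the point is a local minimum.
h(-2/7, 11/7) = -25/7.

-25/7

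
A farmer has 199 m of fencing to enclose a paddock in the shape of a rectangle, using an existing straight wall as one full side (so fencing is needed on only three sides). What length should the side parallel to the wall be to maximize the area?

Let the sides perpendicular to the wall have length x and the parallel side y, so 2x + y = 199 and the area is A = xy = x(199 − 2x).
A'(x) = 199 − 4x = 0 gives x = 199/4, and A''(x) = −4 < 0 confirms a maximum.
Then y = 199 − 2·199/4 = 199/2 and A = 39601/8.

199/2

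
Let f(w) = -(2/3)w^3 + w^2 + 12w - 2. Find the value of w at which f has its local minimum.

f'(w) = -2w^2 + 2w + 12. Setting f'(w) = 0 gives w ∈ {-2, 3}.
Second-derivative test with f''(w) = -4w + 2: f''(-2) = 10 > 0 ⇒ local minimum; f''(3) = -10 < 0 ⇒ local maximum.
The local minimum is f(-2) = -50/3.

-2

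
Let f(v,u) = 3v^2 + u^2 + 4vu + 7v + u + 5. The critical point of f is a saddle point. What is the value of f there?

∂f/∂v = 6v + 4u + 7 = 0 and ∂f/∂u = 4v + 2u + 1 = 0, so (v, u) = (5/2, -11/2).
The Hessian has f_{vv} = 6, f_{uu} = 2, f_{vu} = 4, giving D = -4 < 0, so the point is a saddle point.
f(5/2, -11/2) = 11.

11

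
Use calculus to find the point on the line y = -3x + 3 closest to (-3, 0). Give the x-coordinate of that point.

Minimize D(x)^2 = (x + 3)^2 + (-3x + 3)^2.
d/dx[D^2] = 2(x + 3) + 2·(-3)·(-3x + 3) = 0 ⇒ x = 3/5.
Then y = 6/5 and the distance is √(72/5) ≈ 3.7947.

3/5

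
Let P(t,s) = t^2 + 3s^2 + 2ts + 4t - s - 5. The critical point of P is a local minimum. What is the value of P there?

∂P/∂t = 2t + 2s + 4 = 0 and ∂P/∂s = 2t + 6s - 1 = 0, so (t, s) = (-13/4, 5/4).
The Hessian has P_{tt} = 2, P_{ss} = 6, P_{ts} = 2, giving D = 8 > 0 with P_{tt} > 0, so the point is a local minimum.
P(-13/4, 5/4) = -97/8.

-97/8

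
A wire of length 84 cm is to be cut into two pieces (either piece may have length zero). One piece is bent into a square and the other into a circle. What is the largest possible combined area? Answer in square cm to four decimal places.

Let x be the length used for the square. Square side x/4; circle radius (84−x)/(2π).
A(x) = (x/4)² + π·((84−x)/(2π))² = x²/16 + (84−x)²/(4π) for 0 ≤ x ≤ 84. A'(x) = x/8 − (84−x)/(2π) = 0 gives x = 4·84/(π+4) ≈ 47.0483.
A'' > 0, so the interior critical point is a minimum; the maximum is at an endpoint. A(0) = 561.4986 and A(84) = 441.0000, so the largest area is 561.4986.

561.4986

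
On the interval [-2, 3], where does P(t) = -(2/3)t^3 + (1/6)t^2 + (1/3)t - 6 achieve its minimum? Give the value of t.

3

P'(t) = -2t^2 + (1/3)t + 1/3, which vanishes at t = -1/3 and t = 1/2.
Candidates: P(-2) = -2/3, P(-1/3) = -983/162, P(1/2) = -47/8, P(3) = -43/2.
So the minimum is P(3) = -43/2.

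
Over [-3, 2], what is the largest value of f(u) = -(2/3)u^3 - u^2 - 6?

3

f'(u) = -2u^2 - 2u, which vanishes at u = -1 and u = 0.
Compare values at every candidate in [-3, 2]: f(-3) = 3; f(-1) = -19/3; f(0) = -6; f(2) = -46/3.
Hence the absolute maximum is 3 at u = -3.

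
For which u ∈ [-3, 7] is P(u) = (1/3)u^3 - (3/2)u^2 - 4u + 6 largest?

Differentiating, P'(u) = u^2 - 3u - 4; which vanishes at u = -1 and u = 4.
Candidates: P(-3) = -9/2,  P(-1) = 49/6,  P(4) = -38/3,  P(7) = 113/6.
Hence the absolute maximum is 113/6 at u = 7.

7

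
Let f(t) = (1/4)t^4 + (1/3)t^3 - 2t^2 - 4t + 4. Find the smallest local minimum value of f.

f'(t) = t^3 + t^2 - 4t - 4 = 0 at t = -2, -1, 2.
Since f''(t) = 3t^2 + 2t - 4, we get f''(-2) = 4 > 0 ⇒ local minimum; f''(-1) = -3 < 0 ⇒ local maximum; f''(2) = 12 > 0 ⇒ local minimum.
Thus f has its smallest local minimum at t = 2, with value -16/3.

-16/3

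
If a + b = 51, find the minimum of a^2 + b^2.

2601/2

With a + b = 51, a^2 + b^2 = a^2 + (51 − a)^2.
The derivative 2a − 2(51 − a) = 4a − 102 vanishes at a = 51/2; second derivative 4 > 0, a minimum.
The minimum is 2·(51/2)^2 = 2601/2.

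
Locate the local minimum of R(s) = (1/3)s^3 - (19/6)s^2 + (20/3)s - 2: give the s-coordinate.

5

Critical points: R'(s) = s^2 - (19/3)s + 20/3 vanishes at s = 4/3, 5.
Since R''(s) = 2s - 19/3, we get R''(4/3) = -11/3 < 0 ⇒ local maximum; R''(5) = 11/3 > 0 ⇒ local minimum.
So the local minimum value is R(5) = -37/6.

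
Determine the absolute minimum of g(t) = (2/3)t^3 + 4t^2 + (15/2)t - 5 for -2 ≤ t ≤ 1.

-19/2

The derivative is 2t^2 + 8t + 15/2, whose only zero in [-2, 1] is t = -3/2.
Compare values at every candidate in [-2, 1]: g(-2) = -28/3,  g(-3/2) = -19/2,  g(1) = 43/6.
The minimum over the interval is -19/2, attained at t = -3/2.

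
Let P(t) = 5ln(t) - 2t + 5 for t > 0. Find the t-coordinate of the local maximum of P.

P'(t) = 5/t − 2 = 0 gives t = 5/2.
P''(t) = -5/t², which is negative for t > 0, so this is a local maximum.
P(5/2) = 5·ln(5/2) - 5 + 5 ≈ 4.5815.

5/2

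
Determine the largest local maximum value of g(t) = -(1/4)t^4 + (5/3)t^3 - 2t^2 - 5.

g'(t) = -t^3 + 5t^2 - 4t. Setting g'(t) = 0 gives t ∈ {0, 1, 4}.
g''(t) = -3t^2 + 10t - 4. g''(0) = -4 < 0 ⇒ local maximum; g''(1) = 3 > 0 ⇒ local minimum; g''(4) = -12 < 0 ⇒ local maximum.
Thus g has its largest local maximum at t = 4, with value 17/3.

17/3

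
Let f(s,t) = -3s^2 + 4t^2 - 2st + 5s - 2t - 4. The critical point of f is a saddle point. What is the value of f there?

-35/13

∂f/∂s = -6s - 2t + 5 = 0 and ∂f/∂t = -2s + 8t - 2 = 0, so (s, t) = (9/13, 11/26).
The Hessian has f_{ss} = -6, f_{tt} = 8, f_{st} = -2, giving D = -52 < 0, so the point is a saddle point.
f(9/13, 11/26) = -35/13.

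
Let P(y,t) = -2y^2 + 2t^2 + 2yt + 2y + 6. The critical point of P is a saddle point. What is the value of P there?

∂P/∂y = -4y + 2t + 2 = 0 and ∂P/∂t = 2y + 4t = 0, so (y, t) = (2/5, -1/5).
The Hessian has P_{yy} = -4, P_{tt} = 4, P_{yt} = 2, giving D = -20 < 0, so the point is a saddle point.
P(2/5, -1/5) = 32/5.

32/5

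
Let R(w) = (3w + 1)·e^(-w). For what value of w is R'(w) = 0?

2/3

R'(w) = 3·e^(-w) + (3w + 1)·(-1)·e^(-w) = (-3w + 2)·e^(-w). Since e^(-w) > 0, the only critical point is w = 2/3.
R''(2/3) has the same sign as -3 < 0, so this is a local maximum.
R(2/3) = (3)·e^(-2/3) ≈ 1.5403.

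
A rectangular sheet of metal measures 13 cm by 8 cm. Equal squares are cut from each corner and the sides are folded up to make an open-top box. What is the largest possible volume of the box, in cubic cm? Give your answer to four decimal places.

With cut size x, the volume is V(x) = x(13 − 2x)(8 − 2x) for 0 < x < 4.
V'(x) = 12x^2 − 84x + 104. Setting V'(x) = 0 gives x ≈ 1.6070 (the root in (0, 4)).
V''(x) = 24x − 84 is negative there, so this is the maximum; V ≈ 75.2651.

75.2651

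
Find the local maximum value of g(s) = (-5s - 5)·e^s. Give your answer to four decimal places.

Differentiating with the product rule gives g'(s) = (-5s - 10)·e^s. Since e^s > 0, the only critical point is s = -2.
g''(-2) has the same sign as -5 < 0, so this is a local maximum.
g(-2) = (5)·e^(-2) ≈ 0.6767.

0.6767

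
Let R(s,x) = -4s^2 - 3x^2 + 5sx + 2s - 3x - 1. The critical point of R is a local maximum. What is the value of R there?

-5/23

∂R/∂s = -8s + 5x + 2 = 0 and ∂R/∂x = 5s - 6x - 3 = 0, so (s, x) = (-3/23, -14/23).
The Hessian has R_{ss} = -8, R_{xx} = -6, R_{sx} = 5, giving D = 23 > 0 with R_{ss} < 0, so the point is a local maximum.
R(-3/23, -14/23) = -5/23.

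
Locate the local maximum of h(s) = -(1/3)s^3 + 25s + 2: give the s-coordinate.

5

h'(s) = -s^2 + 25 = 0 at s = -5, 5.
Since h''(s) = -2s, we get h''(-5) = 10 > 0 ⇒ local minimum; h''(5) = -10 < 0 ⇒ local maximum.
Thus h has its local maximum at s = 5, with value 256/3.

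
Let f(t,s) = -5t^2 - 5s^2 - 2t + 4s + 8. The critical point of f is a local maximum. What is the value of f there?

∂f/∂t = -10t - 2 = 0 and ∂f/∂s = -10s + 4 = 0, so (t, s) = (-1/5, 2/5).
The Hessian has f_{tt} = -10, f_{ss} = -10, f_{ts} = 0, giving D = 100 > 0 with f_{tt} < 0, so the point is a local maximum.
f(-1/5, 2/5) = 9.

9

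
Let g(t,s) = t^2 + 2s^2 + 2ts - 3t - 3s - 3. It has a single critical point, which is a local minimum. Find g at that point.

∂g/∂t = 2t + 2s - 3 = 0 and ∂g/∂s = 2t + 4s - 3 = 0, so (t, s) = (3/2, 0).
The Hessian has g_{tt} = 2, g_{ss} = 4, g_{ts} = 2, giving D = 4 > 0 with g_{tt} > 0, so the point is a local minimum.
g(3/2, 0) = -21/4.

-21/4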